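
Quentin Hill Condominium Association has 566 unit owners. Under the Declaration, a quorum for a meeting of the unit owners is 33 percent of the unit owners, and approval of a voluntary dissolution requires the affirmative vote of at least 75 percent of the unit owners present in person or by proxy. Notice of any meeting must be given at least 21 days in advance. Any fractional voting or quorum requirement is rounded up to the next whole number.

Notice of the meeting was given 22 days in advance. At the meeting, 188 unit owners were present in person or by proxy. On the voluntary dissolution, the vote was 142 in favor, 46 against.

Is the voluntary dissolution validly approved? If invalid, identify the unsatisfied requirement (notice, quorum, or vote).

Valid — all requirements satisfied.

Notice: 22 days given; 21 required. Satisfied.
Quorum: 33% of 566 = 186.78, rounded up to 187; 188 present. Satisfied.
Vote: requires three-fourths of those present (188); 3/4 of 188 = 141, so 141 needed; 142 in favor. Satisfied.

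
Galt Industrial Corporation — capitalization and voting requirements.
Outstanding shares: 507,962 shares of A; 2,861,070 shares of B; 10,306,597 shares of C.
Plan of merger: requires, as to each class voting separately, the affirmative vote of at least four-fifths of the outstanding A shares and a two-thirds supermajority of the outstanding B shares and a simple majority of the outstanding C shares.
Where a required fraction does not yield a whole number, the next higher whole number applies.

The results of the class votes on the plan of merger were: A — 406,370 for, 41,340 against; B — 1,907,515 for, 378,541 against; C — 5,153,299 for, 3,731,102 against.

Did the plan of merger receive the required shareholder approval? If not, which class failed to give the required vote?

Approved — every class gave the required vote.

A: 4/5 of 507962 = 406369.60, rounded up to 406370; 406,370 required, 406,370 in favor — approved.
B: 2/3 of 2861070 = 1907380; 1,907,380 required, 1,907,515 in favor — approved.
C: a majority of 10306597 is 5153299; 5,153,299 required, 5,153,299 in favor — approved.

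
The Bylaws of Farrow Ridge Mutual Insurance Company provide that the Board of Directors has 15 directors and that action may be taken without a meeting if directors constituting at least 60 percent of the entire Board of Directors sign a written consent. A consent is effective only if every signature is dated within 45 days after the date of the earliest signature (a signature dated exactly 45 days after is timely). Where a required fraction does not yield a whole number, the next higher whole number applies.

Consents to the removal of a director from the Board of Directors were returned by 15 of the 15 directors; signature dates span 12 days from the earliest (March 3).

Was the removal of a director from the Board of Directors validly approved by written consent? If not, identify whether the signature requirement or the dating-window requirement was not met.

Effective — both the signature and dating-window requirements are satisfied.

Signatures required: at least 60 percent of 15 — 3/5 of 15 = 9, so 9 needed; 15 signed. Sufficient.
Dating window: the latest signature is 12 days after the earliest; the limit is 45 days. Within the window.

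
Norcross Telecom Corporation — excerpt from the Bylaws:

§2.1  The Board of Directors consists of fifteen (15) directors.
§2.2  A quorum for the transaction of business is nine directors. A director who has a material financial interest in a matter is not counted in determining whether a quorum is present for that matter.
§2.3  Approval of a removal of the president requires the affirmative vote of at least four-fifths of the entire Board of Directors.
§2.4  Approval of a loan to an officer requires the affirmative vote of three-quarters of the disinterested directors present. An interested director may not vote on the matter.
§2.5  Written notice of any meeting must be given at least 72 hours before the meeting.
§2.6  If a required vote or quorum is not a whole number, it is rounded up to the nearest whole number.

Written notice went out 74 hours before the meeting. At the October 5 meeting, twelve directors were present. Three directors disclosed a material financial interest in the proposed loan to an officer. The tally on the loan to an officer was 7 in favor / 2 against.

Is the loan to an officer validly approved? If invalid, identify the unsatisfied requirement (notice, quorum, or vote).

Notice: 74 hours given; 72 required (74 ≥ 72). Satisfied.
Quorum: 12 present, but the 3 interested directors do not count, leaving 9. Quorum is 9. Satisfied.
Vote: the loan to an officer requires three-fourths of the disinterested directors present (12 − 3 = 9). 3/4 of 9 = 6.75, rounded up to 7, so 7 affirmative votes are needed; 7 voted in favor. Satisfied.

Valid — all requirements satisfied.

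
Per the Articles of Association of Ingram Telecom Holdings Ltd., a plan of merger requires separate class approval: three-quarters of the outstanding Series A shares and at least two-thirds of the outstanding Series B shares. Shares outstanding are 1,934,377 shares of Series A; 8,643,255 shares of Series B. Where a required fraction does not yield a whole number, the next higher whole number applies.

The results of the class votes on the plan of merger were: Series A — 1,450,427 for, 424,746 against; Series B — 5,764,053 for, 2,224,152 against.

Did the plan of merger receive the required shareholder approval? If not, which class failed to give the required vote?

Series A: 3/4 of 1934377 = 1450782.75, rounded up to 1450783; 1,450,783 required, 1,450,427 in favor — not approved.
Series B: 2/3 of 8643255 = 5762170; 5,762,170 required, 5,764,053 in favor — approved.

Not approved — the Series A shares did not give the required vote.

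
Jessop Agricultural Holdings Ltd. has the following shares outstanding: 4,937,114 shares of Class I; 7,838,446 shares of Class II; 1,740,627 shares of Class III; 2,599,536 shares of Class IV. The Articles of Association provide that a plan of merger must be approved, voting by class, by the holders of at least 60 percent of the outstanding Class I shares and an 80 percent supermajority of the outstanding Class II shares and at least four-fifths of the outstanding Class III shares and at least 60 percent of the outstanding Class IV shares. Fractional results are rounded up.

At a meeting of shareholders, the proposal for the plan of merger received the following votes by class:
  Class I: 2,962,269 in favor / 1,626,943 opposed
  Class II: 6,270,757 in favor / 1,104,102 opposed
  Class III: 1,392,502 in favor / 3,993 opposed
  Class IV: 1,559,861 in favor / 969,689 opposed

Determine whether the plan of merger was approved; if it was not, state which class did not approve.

Class I: 3/5 of 4937114 = 2962268.40, rounded up to 2962269; 2,962,269 required, 2,962,269 in favor — approved.
Class II: 4/5 of 7838446 = 6270756.80, rounded up to 6270757; 6,270,757 required, 6,270,757 in favor — approved.
Class III: 4/5 of 1740627 = 1392501.60, rounded up to 1392502; 1,392,502 required, 1,392,502 in favor — approved.
Class IV: 3/5 of 2599536 = 1559721.60, rounded up to 1559722; 1,559,722 required, 1,559,861 in favor — approved.

Approved — every class gave the required vote.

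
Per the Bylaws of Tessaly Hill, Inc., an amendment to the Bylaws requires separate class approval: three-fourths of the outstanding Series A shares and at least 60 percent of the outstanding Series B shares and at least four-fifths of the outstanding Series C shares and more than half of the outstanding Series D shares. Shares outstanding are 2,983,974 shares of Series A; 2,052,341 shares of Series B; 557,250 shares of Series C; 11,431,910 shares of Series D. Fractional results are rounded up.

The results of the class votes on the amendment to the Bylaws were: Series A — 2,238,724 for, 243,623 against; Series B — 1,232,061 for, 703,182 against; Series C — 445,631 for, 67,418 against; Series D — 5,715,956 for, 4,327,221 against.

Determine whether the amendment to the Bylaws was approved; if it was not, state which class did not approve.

Series A: 3/4 of 2983974 = 2237980.50, rounded up to 2237981; 2,237,981 required, 2,238,724 in favor — approved.
Series B: 3/5 of 2052341 = 1231404.60, rounded up to 1231405; 1,231,405 required, 1,232,061 in favor — approved.
Series C: 4/5 of 557250 = 445800; 445,800 required, 445,631 in favor — not approved.
Series D: a majority of 11431910 is 5715956; 5,715,956 required, 5,715,956 in favor — approved.

Not approved — the Series C shares did not give the required vote.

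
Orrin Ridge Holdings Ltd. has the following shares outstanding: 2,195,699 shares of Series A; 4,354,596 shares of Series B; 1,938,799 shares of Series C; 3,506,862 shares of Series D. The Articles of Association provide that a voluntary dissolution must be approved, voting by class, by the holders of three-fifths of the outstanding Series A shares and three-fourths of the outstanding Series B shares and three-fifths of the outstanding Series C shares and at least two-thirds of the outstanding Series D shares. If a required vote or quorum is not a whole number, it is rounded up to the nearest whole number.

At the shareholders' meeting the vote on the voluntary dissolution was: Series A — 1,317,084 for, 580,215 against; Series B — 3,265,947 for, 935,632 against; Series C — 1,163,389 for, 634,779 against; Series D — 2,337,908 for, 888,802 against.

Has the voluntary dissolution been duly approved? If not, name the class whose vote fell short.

Series A: 3/5 of 2195699 = 1317419.40, rounded up to 1317420; 1,317,420 required, 1,317,084 in favor — not approved.
Series B: 3/4 of 4354596 = 3265947; 3,265,947 required, 3,265,947 in favor — approved.
Series C: 3/5 of 1938799 = 1163279.40, rounded up to 1163280; 1,163,280 required, 1,163,389 in favor — approved.
Series D: 2/3 of 3506862 = 2337908; 2,337,908 required, 2,337,908 in favor — approved.

Not approved — the Series A shares did not give the required vote.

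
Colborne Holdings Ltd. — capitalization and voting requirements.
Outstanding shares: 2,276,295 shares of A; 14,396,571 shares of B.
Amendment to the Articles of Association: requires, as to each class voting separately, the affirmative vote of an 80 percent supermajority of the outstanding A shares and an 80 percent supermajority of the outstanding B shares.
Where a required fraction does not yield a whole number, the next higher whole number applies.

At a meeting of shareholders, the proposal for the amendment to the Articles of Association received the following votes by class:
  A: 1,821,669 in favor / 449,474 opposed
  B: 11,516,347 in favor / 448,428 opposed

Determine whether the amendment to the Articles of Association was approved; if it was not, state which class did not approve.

Not approved — the B shares did not give the required vote.

A: 4/5 of 2276295 = 1821036; 1,821,036 required, 1,821,669 in favor — approved.
B: 4/5 of 14396571 = 11517256.80, rounded up to 11517257; 11,517,257 required, 11,516,347 in favor — not approved.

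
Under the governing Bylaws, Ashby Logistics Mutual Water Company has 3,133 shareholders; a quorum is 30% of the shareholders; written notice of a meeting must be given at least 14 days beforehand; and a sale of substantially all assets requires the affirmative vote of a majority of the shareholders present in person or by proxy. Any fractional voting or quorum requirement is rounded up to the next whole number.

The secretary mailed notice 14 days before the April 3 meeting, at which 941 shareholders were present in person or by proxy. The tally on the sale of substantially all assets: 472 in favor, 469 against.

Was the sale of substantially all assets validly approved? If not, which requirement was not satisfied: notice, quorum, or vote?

Notice: 14 days given; 14 required. Satisfied.
Quorum: 30% of 3,133 = 939.90, rounded up to 940; 941 present. Satisfied.
Vote: requires a majority of those present (941); a majority of 941 is 471, so 471 needed; 472 in favor. Satisfied.

Valid — all requirements satisfied.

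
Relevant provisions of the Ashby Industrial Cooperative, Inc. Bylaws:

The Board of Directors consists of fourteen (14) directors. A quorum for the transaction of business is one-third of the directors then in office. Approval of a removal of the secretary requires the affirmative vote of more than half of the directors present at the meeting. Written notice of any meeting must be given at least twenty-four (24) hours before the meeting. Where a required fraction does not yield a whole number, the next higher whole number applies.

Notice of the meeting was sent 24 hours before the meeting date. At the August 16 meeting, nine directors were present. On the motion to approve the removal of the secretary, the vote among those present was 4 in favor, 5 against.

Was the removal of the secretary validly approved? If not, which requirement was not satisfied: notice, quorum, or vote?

Notice: 24 hours given; 24 required (24 ≥ 24). Satisfied.
Quorum: 9 present; quorum is 5. Satisfied.
Vote: the removal of the secretary requires a majority of the directors present (9). A majority of 9 is 5, so 5 affirmative votes are needed; 4 voted in favor. Not satisfied.

Invalid — vote requirement not satisfied.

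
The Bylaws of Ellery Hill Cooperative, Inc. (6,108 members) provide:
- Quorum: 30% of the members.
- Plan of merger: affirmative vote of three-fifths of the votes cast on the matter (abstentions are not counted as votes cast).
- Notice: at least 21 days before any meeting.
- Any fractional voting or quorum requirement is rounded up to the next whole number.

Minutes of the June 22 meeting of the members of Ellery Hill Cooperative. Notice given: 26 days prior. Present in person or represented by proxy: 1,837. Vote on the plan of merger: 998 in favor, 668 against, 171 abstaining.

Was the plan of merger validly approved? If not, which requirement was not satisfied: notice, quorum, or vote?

Invalid — vote requirement not satisfied.

Notice: 26 days given; 21 required. Satisfied.
Quorum: 30% of 6,108 = 1,832.40, rounded up to 1,833; 1,837 present. Satisfied.
Vote: requires three-fifths of the votes cast (1,837 − 171 abstaining = 1,666); 3/5 of 1666 = 999.60, rounded up to 1000, so 1,000 needed; 998 in favor. Not satisfied.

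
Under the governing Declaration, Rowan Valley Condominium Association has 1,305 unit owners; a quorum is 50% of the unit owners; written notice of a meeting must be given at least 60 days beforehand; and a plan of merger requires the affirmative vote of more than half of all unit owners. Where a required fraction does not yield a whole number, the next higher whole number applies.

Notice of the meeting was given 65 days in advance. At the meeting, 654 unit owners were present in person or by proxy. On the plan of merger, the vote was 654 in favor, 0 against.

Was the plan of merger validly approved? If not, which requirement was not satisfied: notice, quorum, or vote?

Valid — all requirements satisfied.

Notice: 65 days given; 60 required. Satisfied.
Quorum: 50% of 1,305 = 652.50, rounded up to 653; 654 present. Satisfied.
Vote: requires a majority of all unit owners (1,305); a majority of 1305 is 653, so 653 needed; 654 in favor. Satisfied.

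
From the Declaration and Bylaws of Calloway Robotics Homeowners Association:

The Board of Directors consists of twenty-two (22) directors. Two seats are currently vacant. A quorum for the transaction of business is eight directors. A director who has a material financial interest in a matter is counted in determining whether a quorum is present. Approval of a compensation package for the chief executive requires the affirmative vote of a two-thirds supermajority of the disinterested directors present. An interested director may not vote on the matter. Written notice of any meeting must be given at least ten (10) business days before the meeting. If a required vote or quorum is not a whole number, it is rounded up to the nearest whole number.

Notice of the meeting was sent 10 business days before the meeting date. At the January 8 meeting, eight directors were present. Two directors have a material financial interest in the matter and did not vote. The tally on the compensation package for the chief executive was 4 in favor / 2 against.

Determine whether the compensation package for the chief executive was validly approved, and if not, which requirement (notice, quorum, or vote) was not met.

Notice: 10 business days given; 10 required (10 ≥ 10). Satisfied.
Quorum: 8 present (interested directors count toward quorum); quorum is 8. Satisfied.
Vote: the compensation package for the chief executive requires two-thirds of the disinterested directors present (8 − 2 = 6). 2/3 of 6 = 4, so 4 affirmative votes are needed; 4 voted in favor. Satisfied.

Valid — all requirements satisfied.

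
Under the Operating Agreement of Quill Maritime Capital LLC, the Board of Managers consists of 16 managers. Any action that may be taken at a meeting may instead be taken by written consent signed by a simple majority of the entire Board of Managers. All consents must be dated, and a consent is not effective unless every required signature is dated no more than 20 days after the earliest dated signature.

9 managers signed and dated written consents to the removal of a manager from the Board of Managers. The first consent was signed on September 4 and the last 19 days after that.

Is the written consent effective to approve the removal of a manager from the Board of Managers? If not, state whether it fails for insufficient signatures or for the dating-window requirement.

Effective — both the signature and dating-window requirements are satisfied.

Signatures required: a simple majority of 16 — a majority of 16 is 9, so 9 needed; 9 signed. Sufficient.
Dating window: the latest signature is 19 days after the earliest; the limit is 20 days. Within the window.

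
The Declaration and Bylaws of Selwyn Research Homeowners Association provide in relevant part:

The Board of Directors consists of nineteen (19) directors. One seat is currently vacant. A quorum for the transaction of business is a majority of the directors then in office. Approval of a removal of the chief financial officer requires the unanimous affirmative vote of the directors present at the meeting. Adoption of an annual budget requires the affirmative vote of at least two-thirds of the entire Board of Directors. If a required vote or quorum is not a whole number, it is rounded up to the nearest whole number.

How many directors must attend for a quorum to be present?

10

A majority of 18 is 10.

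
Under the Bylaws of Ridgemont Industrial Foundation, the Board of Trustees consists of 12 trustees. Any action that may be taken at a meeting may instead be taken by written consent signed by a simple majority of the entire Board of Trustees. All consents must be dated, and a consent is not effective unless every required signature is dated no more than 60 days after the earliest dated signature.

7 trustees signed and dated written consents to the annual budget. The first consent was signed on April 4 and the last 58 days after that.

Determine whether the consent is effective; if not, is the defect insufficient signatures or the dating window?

Effective — both the signature and dating-window requirements are satisfied.

Signatures required: a simple majority of 12 — a majority of 12 is 7, so 7 needed; 7 signed. Sufficient.
Dating window: the latest signature is 58 days after the earliest; the limit is 60 days. Within the window.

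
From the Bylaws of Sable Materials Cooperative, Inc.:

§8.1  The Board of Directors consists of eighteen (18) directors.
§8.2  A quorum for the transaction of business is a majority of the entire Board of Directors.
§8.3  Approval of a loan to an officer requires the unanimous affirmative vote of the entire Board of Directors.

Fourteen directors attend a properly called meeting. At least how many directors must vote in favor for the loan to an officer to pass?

18

The loan to an officer requires the unanimous vote of the entire Board of Directors (18).
Unanimous means all 18.
(Only 14 can vote, so the loan to an officer cannot pass at this meeting, but the required vote is still 18.)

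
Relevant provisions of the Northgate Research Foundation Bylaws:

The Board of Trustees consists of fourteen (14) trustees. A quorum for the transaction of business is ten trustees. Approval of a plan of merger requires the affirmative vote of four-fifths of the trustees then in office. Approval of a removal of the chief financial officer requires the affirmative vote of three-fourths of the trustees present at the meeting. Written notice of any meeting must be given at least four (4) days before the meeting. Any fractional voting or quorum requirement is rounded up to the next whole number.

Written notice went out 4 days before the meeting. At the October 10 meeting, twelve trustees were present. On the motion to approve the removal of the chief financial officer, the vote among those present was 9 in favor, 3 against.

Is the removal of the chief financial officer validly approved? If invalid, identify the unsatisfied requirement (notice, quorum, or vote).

Valid — all requirements satisfied.

Notice: 4 days given; 4 required (4 ≥ 4). Satisfied.
Quorum: 12 present; quorum is 10. Satisfied.
Vote: the removal of the chief financial officer requires three-fourths of the trustees present (12). 3/4 of 12 = 9, so 9 affirmative votes are needed; 9 voted in favor. Satisfied.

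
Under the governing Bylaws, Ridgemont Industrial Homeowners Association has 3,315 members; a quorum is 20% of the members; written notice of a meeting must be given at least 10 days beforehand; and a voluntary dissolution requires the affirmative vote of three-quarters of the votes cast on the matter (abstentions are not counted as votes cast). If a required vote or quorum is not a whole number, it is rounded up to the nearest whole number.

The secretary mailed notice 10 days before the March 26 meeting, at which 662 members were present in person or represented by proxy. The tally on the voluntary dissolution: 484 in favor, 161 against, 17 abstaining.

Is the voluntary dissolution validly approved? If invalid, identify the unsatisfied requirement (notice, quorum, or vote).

Notice: 10 days given; 10 required. Satisfied.
Quorum: 20% of 3,315 = 663; 662 present. Not satisfied.
Vote: requires three-fourths of the votes cast (662 − 17 abstaining = 645); 3/4 of 645 = 483.75, rounded up to 484, so 484 needed; 484 in favor. Satisfied.

Invalid — quorum requirement not satisfied.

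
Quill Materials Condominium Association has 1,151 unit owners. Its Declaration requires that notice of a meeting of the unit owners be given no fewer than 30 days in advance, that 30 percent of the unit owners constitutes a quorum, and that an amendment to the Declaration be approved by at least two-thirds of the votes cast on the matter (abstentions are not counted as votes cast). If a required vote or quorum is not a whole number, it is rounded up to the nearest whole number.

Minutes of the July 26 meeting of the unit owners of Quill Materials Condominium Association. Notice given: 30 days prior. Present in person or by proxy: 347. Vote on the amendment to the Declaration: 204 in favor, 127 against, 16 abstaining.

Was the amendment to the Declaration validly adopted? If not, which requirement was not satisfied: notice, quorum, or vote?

Invalid — vote requirement not satisfied.

Notice: 30 days given; 30 required. Satisfied.
Quorum: 30% of 1,151 = 345.30, rounded up to 346; 347 present. Satisfied.
Vote: requires two-thirds of the votes cast (347 − 16 abstaining = 331); 2/3 of 331 = 220.67, rounded up to 221, so 221 needed; 204 in favor. Not satisfied.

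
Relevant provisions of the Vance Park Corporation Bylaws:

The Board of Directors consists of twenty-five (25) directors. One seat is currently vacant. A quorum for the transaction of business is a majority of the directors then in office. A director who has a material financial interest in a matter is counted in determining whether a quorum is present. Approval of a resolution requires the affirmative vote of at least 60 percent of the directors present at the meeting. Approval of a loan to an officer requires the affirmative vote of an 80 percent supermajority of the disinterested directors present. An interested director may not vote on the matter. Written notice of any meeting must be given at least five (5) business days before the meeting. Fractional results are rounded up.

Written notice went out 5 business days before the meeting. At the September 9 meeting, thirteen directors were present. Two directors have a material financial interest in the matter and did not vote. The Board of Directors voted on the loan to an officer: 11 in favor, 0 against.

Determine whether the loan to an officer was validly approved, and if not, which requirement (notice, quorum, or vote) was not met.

Notice: 5 business days given; 5 required (5 ≥ 5). Satisfied.
Quorum: 13 present (interested directors count toward quorum); quorum is 13. Satisfied.
Vote: the loan to an officer requires four-fifths of the disinterested directors present (13 − 2 = 11). 4/5 of 11 = 8.80, rounded up to 9, so 9 affirmative votes are needed; 11 voted in favor. Satisfied.

Valid — all requirements satisfied.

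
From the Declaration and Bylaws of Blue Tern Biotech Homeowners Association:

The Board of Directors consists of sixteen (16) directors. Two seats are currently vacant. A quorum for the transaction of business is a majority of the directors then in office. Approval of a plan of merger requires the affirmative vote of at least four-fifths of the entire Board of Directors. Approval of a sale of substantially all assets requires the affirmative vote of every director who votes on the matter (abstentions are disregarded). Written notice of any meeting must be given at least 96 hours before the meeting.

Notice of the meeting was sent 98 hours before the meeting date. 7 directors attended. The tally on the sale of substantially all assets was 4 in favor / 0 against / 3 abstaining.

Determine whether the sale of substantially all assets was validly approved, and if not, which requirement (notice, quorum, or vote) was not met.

Invalid — quorum requirement not satisfied.

Notice: 98 hours given; 96 required (98 ≥ 96). Satisfied.
Quorum: 7 present; quorum is 8. Not satisfied.
Vote: the sale of substantially all assets requires the unanimous vote of the votes cast (7 present − 3 abstaining = 4). Unanimous means all 4, so 4 affirmative votes are needed; 4 voted in favor. Satisfied. (Moot — without a quorum no business can be validly transacted.)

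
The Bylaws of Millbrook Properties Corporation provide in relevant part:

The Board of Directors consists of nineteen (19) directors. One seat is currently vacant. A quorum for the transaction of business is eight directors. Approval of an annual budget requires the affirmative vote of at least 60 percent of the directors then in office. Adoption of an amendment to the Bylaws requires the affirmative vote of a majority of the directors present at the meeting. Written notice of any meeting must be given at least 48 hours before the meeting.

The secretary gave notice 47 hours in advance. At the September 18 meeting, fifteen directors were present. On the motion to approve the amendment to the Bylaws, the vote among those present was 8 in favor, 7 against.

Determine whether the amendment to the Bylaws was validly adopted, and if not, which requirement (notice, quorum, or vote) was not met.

Notice: 47 hours given; 48 required (47 < 48). Not satisfied.
Quorum: 15 present; quorum is 8. Satisfied.
Vote: the amendment to the Bylaws requires a majority of the directors present (15). A majority of 15 is 8, so 8 affirmative votes are needed; 8 voted in favor. Satisfied.

Invalid — notice requirement not satisfied.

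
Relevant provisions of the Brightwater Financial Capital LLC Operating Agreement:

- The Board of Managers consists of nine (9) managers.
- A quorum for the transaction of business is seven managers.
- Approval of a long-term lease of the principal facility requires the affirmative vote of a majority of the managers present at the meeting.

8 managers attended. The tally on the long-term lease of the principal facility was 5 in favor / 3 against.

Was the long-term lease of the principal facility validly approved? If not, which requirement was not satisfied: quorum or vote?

Valid — all requirements satisfied.

Quorum: 8 present; quorum is 7. Satisfied.
Vote: the long-term lease of the principal facility requires a majority of the managers present (8). A majority of 8 is 5, so 5 affirmative votes are needed; 5 voted in favor. Satisfied.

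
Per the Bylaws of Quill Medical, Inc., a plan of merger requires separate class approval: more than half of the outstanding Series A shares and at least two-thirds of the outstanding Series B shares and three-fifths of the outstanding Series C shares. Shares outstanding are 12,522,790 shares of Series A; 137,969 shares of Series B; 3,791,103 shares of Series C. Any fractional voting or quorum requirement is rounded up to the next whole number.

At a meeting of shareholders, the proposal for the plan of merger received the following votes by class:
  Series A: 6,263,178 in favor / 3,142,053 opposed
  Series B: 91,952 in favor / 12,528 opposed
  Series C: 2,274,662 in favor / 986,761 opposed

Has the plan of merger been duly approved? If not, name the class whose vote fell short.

Series A: a majority of 12522790 is 6261396; 6,261,396 required, 6,263,178 in favor — approved.
Series B: 2/3 of 137969 = 91979.33, rounded up to 91980; 91,980 required, 91,952 in favor — not approved.
Series C: 3/5 of 3791103 = 2274661.80, rounded up to 2274662; 2,274,662 required, 2,274,662 in favor — approved.

Not approved — the Series B shares did not give the required vote.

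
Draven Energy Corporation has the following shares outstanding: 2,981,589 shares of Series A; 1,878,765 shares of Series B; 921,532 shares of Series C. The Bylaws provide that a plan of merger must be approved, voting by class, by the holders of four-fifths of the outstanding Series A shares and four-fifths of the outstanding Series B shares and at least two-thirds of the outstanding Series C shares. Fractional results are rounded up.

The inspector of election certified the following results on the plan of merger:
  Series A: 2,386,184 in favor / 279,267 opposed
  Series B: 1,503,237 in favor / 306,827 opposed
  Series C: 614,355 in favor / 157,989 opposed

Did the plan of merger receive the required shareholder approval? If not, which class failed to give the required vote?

Series A: 4/5 of 2981589 = 2385271.20, rounded up to 2385272; 2,385,272 required, 2,386,184 in favor — approved.
Series B: 4/5 of 1878765 = 1503012; 1,503,012 required, 1,503,237 in favor — approved.
Series C: 2/3 of 921532 = 614354.67, rounded up to 614355; 614,355 required, 614,355 in favor — approved.

Approved — every class gave the required vote.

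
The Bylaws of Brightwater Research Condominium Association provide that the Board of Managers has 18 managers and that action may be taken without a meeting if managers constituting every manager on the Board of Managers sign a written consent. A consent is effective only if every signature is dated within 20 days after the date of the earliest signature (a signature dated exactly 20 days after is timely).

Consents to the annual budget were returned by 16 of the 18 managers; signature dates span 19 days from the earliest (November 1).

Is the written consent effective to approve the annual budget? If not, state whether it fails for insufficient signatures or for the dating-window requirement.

Signatures required: all of 18 — unanimous means all 18, so 18 needed; 16 signed. Insufficient.
Dating window: the latest signature is 19 days after the earliest; the limit is 20 days. Within the window.

Not effective — insufficient signatures.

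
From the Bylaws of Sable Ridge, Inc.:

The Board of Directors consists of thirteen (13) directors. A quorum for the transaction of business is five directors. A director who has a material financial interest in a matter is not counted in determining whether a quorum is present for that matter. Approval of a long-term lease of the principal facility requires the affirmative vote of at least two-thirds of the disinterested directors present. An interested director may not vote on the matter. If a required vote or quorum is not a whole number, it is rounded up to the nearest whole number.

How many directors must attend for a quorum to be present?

5

The quorum is fixed at 5.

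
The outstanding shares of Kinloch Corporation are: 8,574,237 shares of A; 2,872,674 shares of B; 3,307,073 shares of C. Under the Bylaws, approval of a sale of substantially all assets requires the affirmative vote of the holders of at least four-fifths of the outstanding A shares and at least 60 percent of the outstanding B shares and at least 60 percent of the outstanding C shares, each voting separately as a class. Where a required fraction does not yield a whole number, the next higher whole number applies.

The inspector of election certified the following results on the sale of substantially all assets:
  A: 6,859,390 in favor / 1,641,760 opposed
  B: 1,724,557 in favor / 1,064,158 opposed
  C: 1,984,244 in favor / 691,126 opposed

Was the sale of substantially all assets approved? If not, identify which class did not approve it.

Approved — every class gave the required vote.

A: 4/5 of 8574237 = 6859389.60, rounded up to 6859390; 6,859,390 required, 6,859,390 in favor — approved.
B: 3/5 of 2872674 = 1723604.40, rounded up to 1723605; 1,723,605 required, 1,724,557 in favor — approved.
C: 3/5 of 3307073 = 1984243.80, rounded up to 1984244; 1,984,244 required, 1,984,244 in favor — approved.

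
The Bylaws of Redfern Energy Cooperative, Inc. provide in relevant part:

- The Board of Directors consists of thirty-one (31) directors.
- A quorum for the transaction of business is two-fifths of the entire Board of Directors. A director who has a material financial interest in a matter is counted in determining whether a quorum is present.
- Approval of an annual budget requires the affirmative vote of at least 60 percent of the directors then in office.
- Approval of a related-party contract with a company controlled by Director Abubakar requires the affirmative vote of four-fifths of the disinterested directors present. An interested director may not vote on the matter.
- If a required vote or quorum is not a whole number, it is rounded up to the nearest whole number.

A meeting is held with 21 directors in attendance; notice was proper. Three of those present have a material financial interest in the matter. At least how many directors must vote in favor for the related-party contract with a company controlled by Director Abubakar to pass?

15

The related-party contract with a company controlled by Director Abubakar requires four-fifths of the disinterested directors present (21 − 3 = 18).
4/5 of 18 = 14.40, rounded up to 15.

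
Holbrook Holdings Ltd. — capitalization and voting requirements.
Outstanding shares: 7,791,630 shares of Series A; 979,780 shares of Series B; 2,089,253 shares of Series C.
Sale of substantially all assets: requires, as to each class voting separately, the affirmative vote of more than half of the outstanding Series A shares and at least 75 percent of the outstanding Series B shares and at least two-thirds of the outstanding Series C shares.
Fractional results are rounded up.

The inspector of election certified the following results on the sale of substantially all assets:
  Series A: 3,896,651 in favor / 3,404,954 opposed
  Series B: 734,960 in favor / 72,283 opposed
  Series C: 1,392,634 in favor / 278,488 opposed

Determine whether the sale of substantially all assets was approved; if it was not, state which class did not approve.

Not approved — the Series C shares did not give the required vote.

Series A: a majority of 7791630 is 3895816; 3,895,816 required, 3,896,651 in favor — approved.
Series B: 3/4 of 979780 = 734835; 734,835 required, 734,960 in favor — approved.
Series C: 2/3 of 2089253 = 1392835.33, rounded up to 1392836; 1,392,836 required, 1,392,634 in favor — not approved.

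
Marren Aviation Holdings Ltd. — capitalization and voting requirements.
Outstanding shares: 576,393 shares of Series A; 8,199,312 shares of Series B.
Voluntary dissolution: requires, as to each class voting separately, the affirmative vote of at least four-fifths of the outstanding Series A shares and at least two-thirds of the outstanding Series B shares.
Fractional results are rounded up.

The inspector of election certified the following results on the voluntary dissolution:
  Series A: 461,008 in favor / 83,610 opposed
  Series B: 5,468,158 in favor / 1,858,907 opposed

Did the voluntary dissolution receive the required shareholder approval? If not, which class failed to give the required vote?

Not approved — the Series A shares did not give the required vote.

Series A: 4/5 of 576393 = 461114.40, rounded up to 461115; 461,115 required, 461,008 in favor — not approved.
Series B: 2/3 of 8199312 = 5466208; 5,466,208 required, 5,468,158 in favor — approved.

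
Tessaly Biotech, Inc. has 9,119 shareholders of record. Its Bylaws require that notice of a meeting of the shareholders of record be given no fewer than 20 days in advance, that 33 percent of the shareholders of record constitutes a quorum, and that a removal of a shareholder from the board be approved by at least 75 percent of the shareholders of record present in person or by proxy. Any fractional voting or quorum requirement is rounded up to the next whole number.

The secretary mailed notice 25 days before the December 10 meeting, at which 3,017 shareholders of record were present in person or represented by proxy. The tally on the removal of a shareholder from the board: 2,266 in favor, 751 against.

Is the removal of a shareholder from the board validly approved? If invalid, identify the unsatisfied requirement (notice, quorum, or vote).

Notice: 25 days given; 20 required. Satisfied.
Quorum: 33% of 9,119 = 3,009.27, rounded up to 3,010; 3,017 present. Satisfied.
Vote: requires three-fourths of those present (3,017); 3/4 of 3017 = 2262.75, rounded up to 2263, so 2,263 needed; 2,266 in favor. Satisfied.

Valid — all requirements satisfied.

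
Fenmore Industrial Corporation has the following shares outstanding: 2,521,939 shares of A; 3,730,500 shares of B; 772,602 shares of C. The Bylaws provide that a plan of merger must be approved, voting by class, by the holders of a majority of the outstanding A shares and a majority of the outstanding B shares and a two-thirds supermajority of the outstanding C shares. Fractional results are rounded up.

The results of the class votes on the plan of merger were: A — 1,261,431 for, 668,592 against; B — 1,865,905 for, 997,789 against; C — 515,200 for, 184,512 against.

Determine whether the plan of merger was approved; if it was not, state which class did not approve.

Approved — every class gave the required vote.

A: a majority of 2521939 is 1260970; 1,260,970 required, 1,261,431 in favor — approved.
B: a majority of 3730500 is 1865251; 1,865,251 required, 1,865,905 in favor — approved.
C: 2/3 of 772602 = 515068; 515,068 required, 515,200 in favor — approved.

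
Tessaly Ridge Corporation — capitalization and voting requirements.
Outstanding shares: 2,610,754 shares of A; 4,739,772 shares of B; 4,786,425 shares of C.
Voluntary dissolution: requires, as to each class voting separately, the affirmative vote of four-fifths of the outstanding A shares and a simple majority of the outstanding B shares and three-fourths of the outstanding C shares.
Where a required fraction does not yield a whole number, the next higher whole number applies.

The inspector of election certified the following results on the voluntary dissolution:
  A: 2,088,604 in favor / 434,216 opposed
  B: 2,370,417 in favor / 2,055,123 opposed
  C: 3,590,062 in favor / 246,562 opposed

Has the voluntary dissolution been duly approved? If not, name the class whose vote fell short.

Approved — every class gave the required vote.

A: 4/5 of 2610754 = 2088603.20, rounded up to 2088604; 2,088,604 required, 2,088,604 in favor — approved.
B: a majority of 4739772 is 2369887; 2,369,887 required, 2,370,417 in favor — approved.
C: 3/4 of 4786425 = 3589818.75, rounded up to 3589819; 3,589,819 required, 3,590,062 in favor — approved.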